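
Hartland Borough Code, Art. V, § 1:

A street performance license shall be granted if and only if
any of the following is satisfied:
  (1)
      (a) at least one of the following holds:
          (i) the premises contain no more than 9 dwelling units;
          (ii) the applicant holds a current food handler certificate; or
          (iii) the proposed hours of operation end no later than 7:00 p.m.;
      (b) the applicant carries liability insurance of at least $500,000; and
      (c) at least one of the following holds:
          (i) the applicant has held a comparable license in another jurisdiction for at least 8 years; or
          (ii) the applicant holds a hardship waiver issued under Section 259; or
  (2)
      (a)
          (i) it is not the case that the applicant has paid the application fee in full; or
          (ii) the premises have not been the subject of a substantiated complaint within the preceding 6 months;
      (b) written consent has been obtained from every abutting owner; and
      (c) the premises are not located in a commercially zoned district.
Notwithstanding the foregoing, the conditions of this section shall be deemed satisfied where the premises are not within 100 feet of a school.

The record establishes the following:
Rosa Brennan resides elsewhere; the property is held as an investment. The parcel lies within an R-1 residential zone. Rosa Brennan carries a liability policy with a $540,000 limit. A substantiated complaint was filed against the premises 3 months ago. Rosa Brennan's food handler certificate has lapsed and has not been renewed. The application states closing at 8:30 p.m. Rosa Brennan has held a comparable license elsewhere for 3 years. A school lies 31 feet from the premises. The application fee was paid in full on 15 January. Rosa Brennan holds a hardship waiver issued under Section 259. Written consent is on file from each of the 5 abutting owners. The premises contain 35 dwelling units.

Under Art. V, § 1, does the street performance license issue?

(i) ≤ 9 units — not met.
(ii) food handler cert. — fails.
(iii) closes by 7 p.m. — not met.
So (a) is not satisfied (F OR F OR F).
(b) insurance ≥ $500,000 — holds.
(i) prior license ≥ 8 yr — not met.
(ii) hardship waiver — holds.
So (c) is satisfied (F OR T).
(1): F AND T AND T → false.
(i) not (fee paid) — not met.
(ii) no complaint in 6 mo. — not satisfied.
So (a) is not satisfied (F OR F).
(b) all abutters consent — holds.
(c) not (commercially zoned) — satisfied.
So (2) is not satisfied (F AND T AND T).
So Overall is not satisfied (F OR F).
Exception (≥100 ft from school) — not satisfied.
Result: main false OR exception false → false.

No — denied.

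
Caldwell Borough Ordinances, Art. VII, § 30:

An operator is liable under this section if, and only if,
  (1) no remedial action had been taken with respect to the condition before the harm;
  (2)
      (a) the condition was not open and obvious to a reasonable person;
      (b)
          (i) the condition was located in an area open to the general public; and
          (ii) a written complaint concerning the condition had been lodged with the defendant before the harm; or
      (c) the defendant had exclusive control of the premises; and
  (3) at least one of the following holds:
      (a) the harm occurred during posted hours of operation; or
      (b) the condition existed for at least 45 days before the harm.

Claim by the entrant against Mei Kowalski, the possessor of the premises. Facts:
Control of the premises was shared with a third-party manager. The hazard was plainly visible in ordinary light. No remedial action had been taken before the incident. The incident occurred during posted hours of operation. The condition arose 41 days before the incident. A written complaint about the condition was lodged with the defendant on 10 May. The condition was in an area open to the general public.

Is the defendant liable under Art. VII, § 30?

Yes — liable.

(1) no remedial action — satisfied.
(a) not open/obvious — not met.
(i) public area — met.
(ii) complaint lodged — satisfied.
So (b) is satisfied (T AND T).
(c) exclusive control — not met.
(2) = F OR T OR F = true.
(a) during posted hours — holds.
(b) condition ≥45 days old — not met.
(3): T OR F → true.
So Overall is satisfied (T AND T AND T).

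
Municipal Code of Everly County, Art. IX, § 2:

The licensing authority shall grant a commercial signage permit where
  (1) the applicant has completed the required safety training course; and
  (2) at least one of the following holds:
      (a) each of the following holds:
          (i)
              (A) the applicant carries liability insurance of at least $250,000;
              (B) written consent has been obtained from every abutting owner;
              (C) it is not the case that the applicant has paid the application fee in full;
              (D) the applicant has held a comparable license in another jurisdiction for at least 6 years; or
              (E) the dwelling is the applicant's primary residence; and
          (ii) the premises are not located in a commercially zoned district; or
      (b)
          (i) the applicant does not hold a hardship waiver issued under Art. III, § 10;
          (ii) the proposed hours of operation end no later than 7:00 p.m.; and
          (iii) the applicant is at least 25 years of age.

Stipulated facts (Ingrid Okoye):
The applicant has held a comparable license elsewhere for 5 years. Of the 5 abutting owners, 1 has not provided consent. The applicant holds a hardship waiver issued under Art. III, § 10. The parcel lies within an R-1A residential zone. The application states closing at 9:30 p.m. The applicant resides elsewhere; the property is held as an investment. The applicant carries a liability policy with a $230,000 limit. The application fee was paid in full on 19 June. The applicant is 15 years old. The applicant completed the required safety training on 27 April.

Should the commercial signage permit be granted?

(1) safety training — met.
(A) insurance ≥ $250,000 — not satisfied.
(B) all abutters consent — not satisfied.
(C) not (fee paid) — fails.
(D) prior license ≥ 6 yr — not met.
(E) primary residence — fails.
(i): F OR F OR F OR F OR F → false.
(ii) not (commercially zoned) — holds.
(a) = F AND T = false.
(i) not (hardship waiver) — fails.
(ii) closes by 7 p.m. — not satisfied.
(iii) age ≥ 25 — not met.
(b) = F AND F AND F = false.
(2): F OR F → false.
Overall = T AND F = false.

No — denied.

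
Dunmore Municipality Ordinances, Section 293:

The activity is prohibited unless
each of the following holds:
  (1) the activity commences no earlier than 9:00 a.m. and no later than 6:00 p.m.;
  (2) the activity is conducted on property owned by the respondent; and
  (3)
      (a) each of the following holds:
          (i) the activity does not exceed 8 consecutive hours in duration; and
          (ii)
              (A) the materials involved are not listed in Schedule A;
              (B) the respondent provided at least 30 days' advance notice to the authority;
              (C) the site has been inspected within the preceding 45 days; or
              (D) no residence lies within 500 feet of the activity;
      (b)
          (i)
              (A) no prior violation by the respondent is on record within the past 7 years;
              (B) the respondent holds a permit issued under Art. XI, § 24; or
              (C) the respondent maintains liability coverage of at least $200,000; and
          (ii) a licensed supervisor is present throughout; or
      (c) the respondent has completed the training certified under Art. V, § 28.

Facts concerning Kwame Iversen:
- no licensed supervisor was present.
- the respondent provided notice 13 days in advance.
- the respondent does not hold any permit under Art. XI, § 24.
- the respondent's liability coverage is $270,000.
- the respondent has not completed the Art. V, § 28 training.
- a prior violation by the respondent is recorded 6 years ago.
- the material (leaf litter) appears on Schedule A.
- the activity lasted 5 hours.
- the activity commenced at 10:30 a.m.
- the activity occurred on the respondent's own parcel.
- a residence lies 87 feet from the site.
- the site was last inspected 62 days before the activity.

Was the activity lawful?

No — unlawful.

(1) start within hours — satisfied.
(2) own property — holds.
(i) ≤ 8 hrs duration — holds.
(A) not (Schedule A material) — not met.
(B) ≥30 days' notice — not satisfied.
(C) site inspected — not satisfied.
(D) no residence in 500 ft — not satisfied.
(ii): F OR F OR F OR F → false.
(a): T AND F → false.
(A) no prior violation — fails.
(B) holds permit — not met.
(C) coverage ≥ $200,000 — met.
So (i) is satisfied (F OR F OR T).
(ii) supervisor present — not satisfied.
So (b) is not satisfied (T AND F).
(c) training certified — not met.
(3): F OR F OR F → false.
So Overall is not satisfied (T AND T AND F).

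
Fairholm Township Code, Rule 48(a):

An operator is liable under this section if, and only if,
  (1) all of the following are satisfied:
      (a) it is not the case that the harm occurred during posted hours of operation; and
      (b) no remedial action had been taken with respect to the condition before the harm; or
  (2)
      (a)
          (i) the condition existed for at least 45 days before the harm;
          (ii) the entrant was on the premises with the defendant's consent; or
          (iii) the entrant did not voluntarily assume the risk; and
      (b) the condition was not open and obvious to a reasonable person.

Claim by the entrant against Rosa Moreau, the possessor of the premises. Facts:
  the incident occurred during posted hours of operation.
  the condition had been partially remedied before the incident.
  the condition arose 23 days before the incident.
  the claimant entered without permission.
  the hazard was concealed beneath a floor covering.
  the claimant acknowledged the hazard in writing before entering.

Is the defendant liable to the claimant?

(a) not (during posted hours) — not met.
(b) no remedial action — not met.
So (1) is not satisfied (F AND F).
(i) condition ≥45 days old — not satisfied.
(ii) consent to enter — not met.
(iii) no assumed risk — fails.
(a) = F OR F OR F = false.
(b) not open/obvious — satisfied.
So (2) is not satisfied (F AND T).
Overall = F OR F = false.

No — not liable.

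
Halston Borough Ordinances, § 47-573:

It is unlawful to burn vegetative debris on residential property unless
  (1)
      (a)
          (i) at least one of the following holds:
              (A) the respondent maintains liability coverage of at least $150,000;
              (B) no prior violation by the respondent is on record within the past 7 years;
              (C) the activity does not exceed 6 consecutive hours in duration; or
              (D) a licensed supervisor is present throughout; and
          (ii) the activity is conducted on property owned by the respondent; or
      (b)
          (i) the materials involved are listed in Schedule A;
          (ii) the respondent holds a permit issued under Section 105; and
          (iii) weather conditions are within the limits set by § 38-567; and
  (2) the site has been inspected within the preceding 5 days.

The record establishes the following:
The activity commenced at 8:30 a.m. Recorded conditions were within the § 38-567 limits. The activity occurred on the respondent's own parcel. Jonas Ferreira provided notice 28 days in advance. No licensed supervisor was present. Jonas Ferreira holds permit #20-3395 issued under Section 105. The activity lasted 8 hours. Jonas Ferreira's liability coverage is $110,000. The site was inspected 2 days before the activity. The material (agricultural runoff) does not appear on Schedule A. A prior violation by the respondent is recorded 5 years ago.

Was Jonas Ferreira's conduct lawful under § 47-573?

(A) coverage ≥ $150,000 — fails.
(B) no prior violation — fails.
(C) ≤ 6 hrs duration — not satisfied.
(D) supervisor present — not met.
(i) = F OR F OR F OR F = false.
(ii) own property — satisfied.
(a) = F AND T = false.
(i) Schedule A material — fails.
(ii) holds permit — holds.
(iii) weather ok — holds.
So (b) is not satisfied (F AND T AND T).
(1): F OR F → false.
(2) site inspected — satisfied.
Overall = F AND T = false.

No — unlawful.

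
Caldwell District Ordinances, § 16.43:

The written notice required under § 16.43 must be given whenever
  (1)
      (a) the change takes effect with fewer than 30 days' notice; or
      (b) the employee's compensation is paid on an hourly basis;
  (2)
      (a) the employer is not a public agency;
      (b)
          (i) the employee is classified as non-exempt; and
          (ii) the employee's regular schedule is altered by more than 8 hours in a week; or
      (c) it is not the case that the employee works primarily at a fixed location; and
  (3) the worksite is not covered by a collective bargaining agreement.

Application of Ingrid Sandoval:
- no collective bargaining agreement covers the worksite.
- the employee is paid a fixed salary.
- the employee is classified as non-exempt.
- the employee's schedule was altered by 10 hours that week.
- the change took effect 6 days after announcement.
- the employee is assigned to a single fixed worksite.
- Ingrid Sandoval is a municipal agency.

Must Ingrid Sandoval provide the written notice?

Yes — required.

(a) < 30 days' notice — holds.
(b) hourly-paid — fails.
(1) = T OR F = true.
(a) not (public agency) — not satisfied.
(i) non-exempt — met.
(ii) schedule shift > 8h — met.
(b): T AND T → true.
(c) not (fixed location) — not satisfied.
So (2) is satisfied (F OR T OR F).
(3) no CBA — met.
So Overall is satisfied (T AND T AND T).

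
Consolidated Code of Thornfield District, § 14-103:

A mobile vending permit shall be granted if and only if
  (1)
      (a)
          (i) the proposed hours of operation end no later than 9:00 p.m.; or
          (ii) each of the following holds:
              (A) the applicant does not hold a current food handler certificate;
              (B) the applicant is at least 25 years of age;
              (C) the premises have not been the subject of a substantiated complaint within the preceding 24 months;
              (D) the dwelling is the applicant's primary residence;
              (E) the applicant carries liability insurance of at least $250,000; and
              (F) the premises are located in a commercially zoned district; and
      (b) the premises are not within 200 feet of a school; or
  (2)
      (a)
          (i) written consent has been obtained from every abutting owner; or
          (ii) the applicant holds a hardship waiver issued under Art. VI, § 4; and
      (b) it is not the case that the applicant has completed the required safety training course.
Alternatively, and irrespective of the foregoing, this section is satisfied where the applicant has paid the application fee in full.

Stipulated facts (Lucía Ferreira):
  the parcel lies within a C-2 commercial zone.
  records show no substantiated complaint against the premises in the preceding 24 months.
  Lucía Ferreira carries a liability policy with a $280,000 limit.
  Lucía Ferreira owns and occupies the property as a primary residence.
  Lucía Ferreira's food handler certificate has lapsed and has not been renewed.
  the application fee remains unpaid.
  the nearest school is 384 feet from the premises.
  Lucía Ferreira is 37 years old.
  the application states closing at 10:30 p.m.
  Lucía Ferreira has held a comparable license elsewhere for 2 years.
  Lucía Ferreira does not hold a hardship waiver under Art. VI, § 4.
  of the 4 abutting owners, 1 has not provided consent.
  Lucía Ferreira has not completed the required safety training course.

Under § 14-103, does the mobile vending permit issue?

(i) closes by 9 p.m. — fails.
(A) not (food handler cert.) — holds.
(B) age ≥ 25 — holds.
(C) no complaint in 24 mo. — met.
(D) primary residence — met.
(E) insurance ≥ $250,000 — satisfied.
(F) commercially zoned — holds.
(ii): T AND T AND T AND T AND T AND T → true.
(a) = F OR T = true.
(b) ≥200 ft from school — holds.
(1): T AND T → true.
(i) all abutters consent — fails.
(ii) hardship waiver — not satisfied.
(a) = F OR F = false.
(b) not (safety training) — holds.
(2): F AND T → false.
Overall: T OR F → true.
Exception (fee paid) — not satisfied.
Result: main true OR exception false → true.

Yes — granted.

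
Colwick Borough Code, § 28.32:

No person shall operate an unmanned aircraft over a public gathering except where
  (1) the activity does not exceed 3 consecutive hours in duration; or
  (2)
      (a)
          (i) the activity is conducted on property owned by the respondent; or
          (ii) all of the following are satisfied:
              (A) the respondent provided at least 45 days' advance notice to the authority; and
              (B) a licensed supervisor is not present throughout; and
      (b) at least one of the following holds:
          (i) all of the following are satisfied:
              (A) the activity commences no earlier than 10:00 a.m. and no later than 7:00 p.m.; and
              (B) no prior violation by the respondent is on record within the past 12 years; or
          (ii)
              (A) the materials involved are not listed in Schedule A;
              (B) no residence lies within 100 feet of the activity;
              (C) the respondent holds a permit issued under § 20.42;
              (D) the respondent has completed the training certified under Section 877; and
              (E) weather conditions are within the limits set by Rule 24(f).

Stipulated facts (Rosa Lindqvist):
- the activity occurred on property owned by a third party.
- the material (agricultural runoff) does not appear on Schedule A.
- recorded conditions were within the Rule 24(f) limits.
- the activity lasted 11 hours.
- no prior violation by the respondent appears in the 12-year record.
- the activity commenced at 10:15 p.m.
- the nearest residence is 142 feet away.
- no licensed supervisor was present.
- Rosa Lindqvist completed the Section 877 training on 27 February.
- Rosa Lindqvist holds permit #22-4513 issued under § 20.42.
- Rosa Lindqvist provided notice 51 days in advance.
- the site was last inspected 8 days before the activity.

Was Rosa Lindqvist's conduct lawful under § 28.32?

Yes — lawful.

(1) ≤ 3 hrs duration — fails.
(i) own property — not met.
(A) ≥45 days' notice — satisfied.
(B) not (supervisor present) — satisfied.
(ii) = T AND T = true.
(a) = F OR T = true.
(A) start within hours — not satisfied.
(B) no prior violation — satisfied.
(i) = F AND T = false.
(A) not (Schedule A material) — met.
(B) no residence in 100 ft — satisfied.
(C) holds permit — holds.
(D) training certified — met.
(E) weather ok — met.
(ii): T AND T AND T AND T AND T → true.
So (b) is satisfied (F OR T).
(2) = T AND T = true.
Overall: F OR T → true.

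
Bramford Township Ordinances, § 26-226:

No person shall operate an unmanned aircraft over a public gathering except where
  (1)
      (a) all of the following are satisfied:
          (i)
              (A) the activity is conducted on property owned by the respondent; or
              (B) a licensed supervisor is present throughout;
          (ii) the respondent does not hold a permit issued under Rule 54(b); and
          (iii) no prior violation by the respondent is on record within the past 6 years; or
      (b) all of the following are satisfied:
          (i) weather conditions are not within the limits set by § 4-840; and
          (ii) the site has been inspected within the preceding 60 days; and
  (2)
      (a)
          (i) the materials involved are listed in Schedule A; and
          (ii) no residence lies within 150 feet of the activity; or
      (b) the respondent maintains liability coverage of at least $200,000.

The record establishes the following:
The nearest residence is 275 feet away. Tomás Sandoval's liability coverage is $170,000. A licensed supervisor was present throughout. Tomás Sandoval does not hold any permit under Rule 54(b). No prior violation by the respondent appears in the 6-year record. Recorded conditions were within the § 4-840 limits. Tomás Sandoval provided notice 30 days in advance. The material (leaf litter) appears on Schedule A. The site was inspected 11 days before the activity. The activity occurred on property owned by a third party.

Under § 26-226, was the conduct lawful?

Yes — lawful.

(A) own property — not met.
(B) supervisor present — met.
(i): F OR T → true.
(ii) not (holds permit) — met.
(iii) no prior violation — satisfied.
(a): T AND T AND T → true.
(i) not (weather ok) — not met.
(ii) site inspected — holds.
(b): F AND T → false.
(1): T OR F → true.
(i) Schedule A material — holds.
(ii) no residence in 150 ft — satisfied.
(a): T AND T → true.
(b) coverage ≥ $200,000 — not satisfied.
(2): T OR F → true.
So Overall is satisfied (T AND T).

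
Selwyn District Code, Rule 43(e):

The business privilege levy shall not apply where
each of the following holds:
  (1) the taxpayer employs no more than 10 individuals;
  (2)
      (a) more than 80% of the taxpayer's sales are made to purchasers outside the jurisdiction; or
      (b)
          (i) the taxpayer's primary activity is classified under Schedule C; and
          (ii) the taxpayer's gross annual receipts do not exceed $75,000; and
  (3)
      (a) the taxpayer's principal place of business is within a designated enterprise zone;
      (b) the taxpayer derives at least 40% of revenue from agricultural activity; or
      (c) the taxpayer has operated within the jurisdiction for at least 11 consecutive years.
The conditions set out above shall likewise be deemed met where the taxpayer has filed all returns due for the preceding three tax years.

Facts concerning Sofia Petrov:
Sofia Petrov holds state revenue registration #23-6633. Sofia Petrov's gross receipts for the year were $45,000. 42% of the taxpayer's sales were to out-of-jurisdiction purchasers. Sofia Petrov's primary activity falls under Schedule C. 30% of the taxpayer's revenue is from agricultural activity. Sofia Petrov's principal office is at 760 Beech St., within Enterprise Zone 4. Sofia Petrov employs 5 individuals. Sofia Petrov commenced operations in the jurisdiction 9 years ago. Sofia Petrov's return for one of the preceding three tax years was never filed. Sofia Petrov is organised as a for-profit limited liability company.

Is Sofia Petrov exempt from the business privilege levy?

(1) ≤ 10 employees — holds.
(a) >80% out-of-jur. sales — not satisfied.
(i) Schedule C activity — satisfied.
(ii) receipts ≤ $75,000 — satisfied.
(b) = T AND T = true.
(2): F OR T → true.
(a) in enterprise zone — met.
(b) ≥40% agricultural — not met.
(c) ≥ 11 yrs in jurisdiction — not met.
(3) = T OR F OR F = true.
So Overall is satisfied (T AND T AND T).
Exception (returns current) — not satisfied.
Result: main true OR exception false → true.

Yes — exempt.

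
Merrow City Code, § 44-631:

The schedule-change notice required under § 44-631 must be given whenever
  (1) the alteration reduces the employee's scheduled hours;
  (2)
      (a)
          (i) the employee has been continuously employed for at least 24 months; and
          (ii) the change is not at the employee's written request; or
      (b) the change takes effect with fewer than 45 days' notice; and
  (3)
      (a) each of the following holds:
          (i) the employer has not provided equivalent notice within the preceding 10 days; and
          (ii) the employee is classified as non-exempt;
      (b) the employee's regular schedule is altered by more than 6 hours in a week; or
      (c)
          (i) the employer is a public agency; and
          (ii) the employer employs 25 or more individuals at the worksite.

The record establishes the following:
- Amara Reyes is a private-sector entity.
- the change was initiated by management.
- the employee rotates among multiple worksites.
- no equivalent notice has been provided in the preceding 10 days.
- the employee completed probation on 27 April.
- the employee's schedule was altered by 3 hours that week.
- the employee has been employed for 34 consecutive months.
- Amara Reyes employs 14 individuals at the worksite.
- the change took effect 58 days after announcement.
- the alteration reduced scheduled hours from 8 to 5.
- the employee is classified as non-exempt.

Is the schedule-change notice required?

Yes — required.

(1) hours reduced — holds.
(i) tenure ≥ 24 mo. — satisfied.
(ii) not employee-requested — holds.
So (a) is satisfied (T AND T).
(b) < 45 days' notice — not satisfied.
So (2) is satisfied (T OR F).
(i) no recent notice — satisfied.
(ii) non-exempt — met.
(a) = T AND T = true.
(b) schedule shift > 6h — fails.
(i) public agency — not met.
(ii) ≥ 25 at site — fails.
(c): F AND F → false.
(3): T OR F OR F → true.
Overall = T AND T AND T = true.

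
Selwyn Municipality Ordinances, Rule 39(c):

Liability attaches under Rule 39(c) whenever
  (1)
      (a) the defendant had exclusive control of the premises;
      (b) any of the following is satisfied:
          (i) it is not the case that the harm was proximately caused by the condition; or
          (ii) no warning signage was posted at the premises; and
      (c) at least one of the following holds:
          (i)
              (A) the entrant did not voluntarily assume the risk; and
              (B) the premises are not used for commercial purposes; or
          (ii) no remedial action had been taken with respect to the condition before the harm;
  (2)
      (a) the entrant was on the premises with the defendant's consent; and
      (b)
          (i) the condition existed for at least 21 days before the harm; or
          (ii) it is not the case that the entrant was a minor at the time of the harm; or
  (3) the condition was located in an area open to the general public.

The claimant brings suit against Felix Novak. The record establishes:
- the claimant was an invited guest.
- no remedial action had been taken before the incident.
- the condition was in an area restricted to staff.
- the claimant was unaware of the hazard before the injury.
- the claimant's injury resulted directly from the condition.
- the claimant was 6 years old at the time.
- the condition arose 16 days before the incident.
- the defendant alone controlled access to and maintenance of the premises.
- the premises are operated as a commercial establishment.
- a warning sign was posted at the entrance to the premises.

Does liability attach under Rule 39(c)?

(a) exclusive control — holds.
(i) not (proximate cause) — not met.
(ii) no signage posted — fails.
So (b) is not satisfied (F OR F).
(A) no assumed risk — satisfied.
(B) not (commercial use) — not satisfied.
(i): T AND F → false.
(ii) no remedial action — holds.
(c): F OR T → true.
(1) = T AND F AND T = false.
(a) consent to enter — satisfied.
(i) condition ≥21 days old — fails.
(ii) not (entrant a minor) — not met.
(b) = F OR F = false.
(2): T AND F → false.
(3) public area — not met.
Overall = F OR F OR F = false.

No — not liable.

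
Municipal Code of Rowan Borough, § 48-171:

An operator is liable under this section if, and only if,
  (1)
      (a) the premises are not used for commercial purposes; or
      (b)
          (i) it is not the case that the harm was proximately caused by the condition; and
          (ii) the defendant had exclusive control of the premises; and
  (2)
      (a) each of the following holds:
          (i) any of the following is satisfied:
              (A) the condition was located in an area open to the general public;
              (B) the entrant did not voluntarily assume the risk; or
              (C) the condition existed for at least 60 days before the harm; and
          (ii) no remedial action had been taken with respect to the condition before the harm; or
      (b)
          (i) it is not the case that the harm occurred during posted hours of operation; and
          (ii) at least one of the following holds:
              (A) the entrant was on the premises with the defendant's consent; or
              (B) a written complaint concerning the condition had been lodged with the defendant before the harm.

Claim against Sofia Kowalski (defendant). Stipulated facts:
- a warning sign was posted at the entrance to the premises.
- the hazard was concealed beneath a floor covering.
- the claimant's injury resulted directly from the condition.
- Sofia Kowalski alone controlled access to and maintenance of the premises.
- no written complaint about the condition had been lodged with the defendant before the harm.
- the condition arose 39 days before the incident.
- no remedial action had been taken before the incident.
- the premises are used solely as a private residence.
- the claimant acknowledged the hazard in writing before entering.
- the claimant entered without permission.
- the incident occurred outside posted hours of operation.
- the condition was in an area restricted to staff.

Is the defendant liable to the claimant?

(a) not (commercial use) — met.
(i) not (proximate cause) — not satisfied.
(ii) exclusive control — met.
So (b) is not satisfied (F AND T).
(1): T OR F → true.
(A) public area — not satisfied.
(B) no assumed risk — fails.
(C) condition ≥60 days old — not satisfied.
(i): F OR F OR F → false.
(ii) no remedial action — satisfied.
(a): F AND T → false.
(i) not (during posted hours) — met.
(A) consent to enter — not met.
(B) complaint lodged — fails.
(ii): F OR F → false.
So (b) is not satisfied (T AND F).
(2) = F OR F = false.
So Overall is not satisfied (T AND F).

No — not liable.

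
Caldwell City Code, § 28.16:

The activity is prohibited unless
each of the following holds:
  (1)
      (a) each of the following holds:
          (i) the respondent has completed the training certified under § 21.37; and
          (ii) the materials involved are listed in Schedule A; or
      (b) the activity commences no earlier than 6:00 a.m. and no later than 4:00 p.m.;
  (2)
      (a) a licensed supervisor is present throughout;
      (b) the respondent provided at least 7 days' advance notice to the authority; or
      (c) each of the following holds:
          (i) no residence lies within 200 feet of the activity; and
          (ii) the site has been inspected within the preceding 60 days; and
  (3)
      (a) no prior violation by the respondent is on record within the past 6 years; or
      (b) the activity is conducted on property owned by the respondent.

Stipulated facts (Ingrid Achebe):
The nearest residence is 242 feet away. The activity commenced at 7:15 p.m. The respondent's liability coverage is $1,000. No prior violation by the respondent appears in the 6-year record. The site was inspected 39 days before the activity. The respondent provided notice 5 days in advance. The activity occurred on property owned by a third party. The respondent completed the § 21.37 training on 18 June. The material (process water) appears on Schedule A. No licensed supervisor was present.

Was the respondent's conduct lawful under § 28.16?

Yes — lawful.

(i) training certified — holds.
(ii) Schedule A material — met.
(a): T AND T → true.
(b) start within hours — not satisfied.
So (1) is satisfied (T OR F).
(a) supervisor present — not satisfied.
(b) ≥7 days' notice — not satisfied.
(i) no residence in 200 ft — met.
(ii) site inspected — met.
(c): T AND T → true.
(2): F OR F OR T → true.
(a) no prior violation — satisfied.
(b) own property — not satisfied.
So (3) is satisfied (T OR F).
Overall = T AND T AND T = true.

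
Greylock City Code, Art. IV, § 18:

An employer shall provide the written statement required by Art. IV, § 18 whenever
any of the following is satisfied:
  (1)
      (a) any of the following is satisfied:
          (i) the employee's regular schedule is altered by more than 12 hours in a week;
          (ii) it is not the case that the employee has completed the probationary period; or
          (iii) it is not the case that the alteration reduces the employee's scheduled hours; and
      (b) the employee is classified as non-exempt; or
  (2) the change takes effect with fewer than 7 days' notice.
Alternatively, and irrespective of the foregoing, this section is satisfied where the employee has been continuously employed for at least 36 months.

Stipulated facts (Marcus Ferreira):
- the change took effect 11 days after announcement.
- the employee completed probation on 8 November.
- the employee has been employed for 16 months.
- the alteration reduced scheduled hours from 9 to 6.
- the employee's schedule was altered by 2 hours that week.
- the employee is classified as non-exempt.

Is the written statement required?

No — not required.

(i) schedule shift > 12h — not satisfied.
(ii) not (past probation) — fails.
(iii) not (hours reduced) — not met.
So (a) is not satisfied (F OR F OR F).
(b) non-exempt — holds.
So (1) is not satisfied (F AND T).
(2) < 7 days' notice — fails.
Overall: F OR F → false.
Exception (tenure ≥ 36 mo.) — not satisfied.
Result: main false OR exception false → false.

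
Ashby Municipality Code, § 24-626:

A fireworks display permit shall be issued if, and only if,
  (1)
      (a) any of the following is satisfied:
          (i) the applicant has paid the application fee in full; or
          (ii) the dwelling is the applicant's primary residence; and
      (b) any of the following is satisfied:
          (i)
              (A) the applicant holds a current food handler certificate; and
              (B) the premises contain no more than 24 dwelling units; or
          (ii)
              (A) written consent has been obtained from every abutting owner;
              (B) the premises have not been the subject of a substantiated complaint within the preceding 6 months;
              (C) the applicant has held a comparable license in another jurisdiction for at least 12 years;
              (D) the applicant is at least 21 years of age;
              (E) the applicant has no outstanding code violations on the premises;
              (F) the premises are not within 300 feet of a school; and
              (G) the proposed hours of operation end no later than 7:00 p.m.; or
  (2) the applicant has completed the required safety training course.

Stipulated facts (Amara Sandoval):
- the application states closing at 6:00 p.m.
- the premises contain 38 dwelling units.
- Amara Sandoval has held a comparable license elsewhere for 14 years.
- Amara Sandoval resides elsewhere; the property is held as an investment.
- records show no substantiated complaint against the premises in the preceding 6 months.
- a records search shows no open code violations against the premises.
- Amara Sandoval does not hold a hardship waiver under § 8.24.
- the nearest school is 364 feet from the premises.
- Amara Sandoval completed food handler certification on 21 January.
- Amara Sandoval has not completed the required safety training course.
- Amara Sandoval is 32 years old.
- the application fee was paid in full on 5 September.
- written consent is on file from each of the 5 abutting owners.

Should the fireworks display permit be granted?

(i) fee paid — holds.
(ii) primary residence — not met.
(a) = T OR F = true.
(A) food handler cert. — satisfied.
(B) ≤ 24 units — fails.
(i): T AND F → false.
(A) all abutters consent — holds.
(B) no complaint in 6 mo. — satisfied.
(C) prior license ≥ 12 yr — holds.
(D) age ≥ 21 — satisfied.
(E) no code violations — holds.
(F) ≥300 ft from school — satisfied.
(G) closes by 7 p.m. — met.
(ii) = T AND T AND T AND T AND T AND T AND T = true.
So (b) is satisfied (F OR T).
(1): T AND T → true.
(2) safety training — not satisfied.
Overall = T OR F = true.

Yes — granted.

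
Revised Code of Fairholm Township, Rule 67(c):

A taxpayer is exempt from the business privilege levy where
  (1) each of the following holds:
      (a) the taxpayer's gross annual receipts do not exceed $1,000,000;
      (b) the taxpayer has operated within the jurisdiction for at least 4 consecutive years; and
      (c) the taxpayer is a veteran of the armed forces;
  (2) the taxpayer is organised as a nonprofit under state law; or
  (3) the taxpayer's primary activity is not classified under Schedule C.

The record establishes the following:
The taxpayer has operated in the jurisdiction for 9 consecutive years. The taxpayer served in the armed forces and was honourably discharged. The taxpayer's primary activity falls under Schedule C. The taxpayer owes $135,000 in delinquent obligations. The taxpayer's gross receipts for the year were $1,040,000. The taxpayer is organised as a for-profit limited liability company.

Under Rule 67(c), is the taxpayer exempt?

(a) receipts ≤ $1,000,000 — not met.
(b) ≥ 4 yrs in jurisdiction — satisfied.
(c) veteran — holds.
So (1) is not satisfied (F AND T AND T).
(2) nonprofit — not met.
(3) not (Schedule C activity) — not satisfied.
Overall = F OR F OR F = false.

No — not exempt.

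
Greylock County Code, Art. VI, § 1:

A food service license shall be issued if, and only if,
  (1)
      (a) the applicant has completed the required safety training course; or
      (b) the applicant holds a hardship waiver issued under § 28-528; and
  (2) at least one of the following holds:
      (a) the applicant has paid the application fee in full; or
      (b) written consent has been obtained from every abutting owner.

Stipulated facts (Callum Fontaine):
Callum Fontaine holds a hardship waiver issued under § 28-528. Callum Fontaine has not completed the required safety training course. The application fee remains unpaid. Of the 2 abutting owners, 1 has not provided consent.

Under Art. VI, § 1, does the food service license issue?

(a) safety training — fails.
(b) hardship waiver — met.
(1): F OR T → true.
(a) fee paid — not met.
(b) all abutters consent — fails.
So (2) is not satisfied (F OR F).
Overall = T AND F = false.

No — denied.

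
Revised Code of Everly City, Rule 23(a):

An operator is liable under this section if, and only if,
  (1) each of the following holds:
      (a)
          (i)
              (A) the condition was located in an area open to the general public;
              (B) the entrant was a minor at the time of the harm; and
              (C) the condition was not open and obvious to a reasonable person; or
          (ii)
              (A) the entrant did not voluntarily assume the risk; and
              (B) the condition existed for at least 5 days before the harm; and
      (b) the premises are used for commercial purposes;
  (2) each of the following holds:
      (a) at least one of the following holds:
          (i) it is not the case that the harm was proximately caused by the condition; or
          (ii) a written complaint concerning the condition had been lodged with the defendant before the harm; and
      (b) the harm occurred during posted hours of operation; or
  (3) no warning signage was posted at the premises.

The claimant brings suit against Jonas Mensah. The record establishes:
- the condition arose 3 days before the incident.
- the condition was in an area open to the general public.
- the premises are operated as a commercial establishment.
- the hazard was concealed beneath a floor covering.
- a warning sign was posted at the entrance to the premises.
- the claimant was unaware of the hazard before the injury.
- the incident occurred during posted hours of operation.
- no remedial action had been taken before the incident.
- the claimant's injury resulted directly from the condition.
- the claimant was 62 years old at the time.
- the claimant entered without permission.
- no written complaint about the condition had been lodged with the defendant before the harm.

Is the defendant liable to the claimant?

No — not liable.

(A) public area — met.
(B) entrant a minor — fails.
(C) not open/obvious — holds.
(i): T AND F AND T → false.
(A) no assumed risk — met.
(B) condition ≥5 days old — fails.
(ii) = T AND F = false.
(a) = F OR F = false.
(b) commercial use — satisfied.
(1) = F AND T = false.
(i) not (proximate cause) — not met.
(ii) complaint lodged — not met.
(a): F OR F → false.
(b) during posted hours — met.
(2): F AND T → false.
(3) no signage posted — not satisfied.
So Overall is not satisfied (F OR F OR F).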